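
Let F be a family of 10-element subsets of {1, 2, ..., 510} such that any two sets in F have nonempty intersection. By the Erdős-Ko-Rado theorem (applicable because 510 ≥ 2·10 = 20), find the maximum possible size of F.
max |F| = C(509, 9) = 5885837674864462601

The Erdős-Ko-Rado theorem states: for n ≥ 2k, an intersecting family of k-subsets of an n-element set has size at most C(n − 1, k − 1), with equality for 'star' families {A ⊆ [n] : |A| = k, i ∈ A} (fix an element i). For n = 510, k = 10: C(509, 9) = 5885837674864462601.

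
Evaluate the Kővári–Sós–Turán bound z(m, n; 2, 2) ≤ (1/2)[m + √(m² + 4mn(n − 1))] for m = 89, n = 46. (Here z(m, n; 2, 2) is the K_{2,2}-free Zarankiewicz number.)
z(89, 46; 2, 2) ≤ (1/2)[89 + √(89² + 4·89·46·45)] = (1/2)[89 + √744841] = 476.0209

Kővári–Sós–Turán: let r_1, ..., r_89 be the row sums and z = Σ r_i the total number of 1s. Each pair of columns can share at most one row with both entries 1 (else a 2×2 all-ones block appears), so Σ_i C(r_i, 2) ≤ C(46, 2) = 1035. By convexity Σ_i C(r_i, 2) ≥ 89·C(z/89, 2) = z(z − 89)/(2·89), giving z² − 89z − 89·46·45 ≤ 0 and hence z ≤ (1/2)[89 + √(7921 + 4·184230)] = (1/2)[89 + √744841] ≈ (1/2)(89 + 863.0417) = 476.0209.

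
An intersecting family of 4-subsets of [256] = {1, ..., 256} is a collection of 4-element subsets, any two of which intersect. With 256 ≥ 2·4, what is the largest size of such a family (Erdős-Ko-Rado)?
max |F| = C(255, 3) = 2731135

The Erdős-Ko-Rado theorem states: for n ≥ 2k, an intersecting family of k-subsets of an n-element set has size at most C(n − 1, k − 1), with equality for 'star' families {A ⊆ [n] : |A| = k, i ∈ A} (fix an element i). For n = 256, k = 4: C(255, 3) = 2731135.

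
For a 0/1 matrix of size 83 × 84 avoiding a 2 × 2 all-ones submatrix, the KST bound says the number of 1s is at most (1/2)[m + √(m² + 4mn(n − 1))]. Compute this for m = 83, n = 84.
z(83, 84; 2, 2) ≤ (1/2)[83 + √(83² + 4·83·84·83)] = (1/2)[83 + √2321593] = 803.3387

Kővári–Sós–Turán: let r_1, ..., r_83 be the row sums and z = Σ r_i the total number of 1s. Each pair of columns can share at most one row with both entries 1 (else a 2×2 all-ones block appears), so Σ_i C(r_i, 2) ≤ C(84, 2) = 3486. By convexity Σ_i C(r_i, 2) ≥ 83·C(z/83, 2) = z(z − 83)/(2·83), giving z² − 83z − 83·84·83 ≤ 0 and hence z ≤ (1/2)[83 + √(6889 + 4·578676)] = (1/2)[83 + √2321593] ≈ (1/2)(83 + 1523.6775) = 803.3387.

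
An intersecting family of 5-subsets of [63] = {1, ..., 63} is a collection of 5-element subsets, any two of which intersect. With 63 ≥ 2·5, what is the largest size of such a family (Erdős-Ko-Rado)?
max |F| = C(62, 4) = 557845

The Erdős-Ko-Rado theorem states: for n ≥ 2k, an intersecting family of k-subsets of an n-element set has size at most C(n − 1, k − 1), with equality for 'star' families {A ⊆ [n] : |A| = k, i ∈ A} (fix an element i). For n = 63, k = 5: C(62, 4) = 557845.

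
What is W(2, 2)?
W(2, 2) = 2 + 1 = 3

A 2-term AP is any pair of integers, so a monochromatic 2-AP exists iff some colour is used at least twice. With 2 colours, the colouring i ↦ i on {1, ..., 2} uses each colour once, avoiding any monochromatic pair, so W(2, 2) > 2. For {1, ..., 3}, pigeonhole forces two integers of the same colour, which form a monochromatic 2-AP. Hence W(2, 2) = 3.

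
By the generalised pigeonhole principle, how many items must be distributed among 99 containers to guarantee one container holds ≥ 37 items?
n = (37 − 1)·99 + 1 = 3565

By the generalised pigeonhole principle, to guarantee some box contains ≥ r objects we need more than (r − 1) · k objects total. Threshold: n = (r − 1) · k + 1. With r = 37 and k = 99: n = 36 · 99 + 1 = 3564 + 1 = 3565. For n = 3564 = 36 · 99, we can put exactly 36 objects in every box, avoiding 37 in any single one — so 3565 is tight.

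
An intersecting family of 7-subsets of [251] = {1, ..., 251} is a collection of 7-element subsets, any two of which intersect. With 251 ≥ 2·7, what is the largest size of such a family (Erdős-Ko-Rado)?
max |F| = C(250, 6) = 319195444750

The Erdős-Ko-Rado theorem states: for n ≥ 2k, an intersecting family of k-subsets of an n-element set has size at most C(n − 1, k − 1), with equality for 'star' families {A ⊆ [n] : |A| = k, i ∈ A} (fix an element i). For n = 251, k = 7: C(250, 6) = 319195444750.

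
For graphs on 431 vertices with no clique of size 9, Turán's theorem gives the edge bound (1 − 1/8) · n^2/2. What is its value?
Turán density bound = (7/8) · 431^2/2 = 1300327/16 ≈ 81270.4375

Turán's theorem: ex(n, K_{r+1}) is achieved by the complete r-partite Turán graph T(n, r) with parts as balanced as possible, and is at most (1 − 1/r) · n^2/2. For r = 8, n = 431: the density bound is (7/8) · 185761/2 = 1300327/16 ≈ 81270.4375. The integer-valued extremum is e(T(431, 8)) = 81270, which is strictly less than the density bound 1300327/16 since 8 ∤ 431 (the parts of T(431, 8) cannot all be equal).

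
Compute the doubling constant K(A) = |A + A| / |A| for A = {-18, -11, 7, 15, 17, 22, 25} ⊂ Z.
K = |A + A| / |A| = 25/7

Enumerate A + A = {a + b : a, b ∈ A}. With |A| = 7, there are |A|^2 = 49 ordered sum pairs; collecting distinct values, A + A = {-36, -29, -22, -11, -4, -3, -1, 4, 6, 7, 11, 14, 22, 24, 29, 30, 32, 34, 37, 39, 40, 42, 44, 47, 50}, so |A + A| = 25. Thus K = 25/7. For comparison, the minimum possible |A + A| over all 7-element sets is 2·7 − 1 = 13 (so min K = 13/7), attained only by arithmetic progressions.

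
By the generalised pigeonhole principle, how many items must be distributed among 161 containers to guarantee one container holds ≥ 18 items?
n = (18 − 1)·161 + 1 = 2738

By the generalised pigeonhole principle, to guarantee some box contains ≥ r objects we need more than (r − 1) · k objects total. Threshold: n = (r − 1) · k + 1. With r = 18 and k = 161: n = 17 · 161 + 1 = 2737 + 1 = 2738. For n = 2737 = 17 · 161, we can put exactly 17 objects in every box, avoiding 18 in any single one — so 2738 is tight.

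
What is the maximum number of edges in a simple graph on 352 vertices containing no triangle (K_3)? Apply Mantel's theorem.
ex(352, K_3) = ⌊352^2/4⌋ = 30976

Mantel (1907): a triangle-free graph on n vertices has at most ⌊n^2/4⌋ edges, with equality for the complete bipartite graph K_{⌊n/2⌋, ⌈n/2⌉}. For n = 352: ⌊352^2/4⌋ = ⌊123904/4⌋ = 30976. The extremal graph is K_{176, 176}, which has 176·176 = 30976 edges.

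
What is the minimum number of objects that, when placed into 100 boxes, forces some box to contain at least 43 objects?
n = (43 − 1)·100 + 1 = 4201

By the generalised pigeonhole principle, to guarantee some box contains ≥ r objects we need more than (r − 1) · k objects total. Threshold: n = (r − 1) · k + 1. With r = 43 and k = 100: n = 42 · 100 + 1 = 4200 + 1 = 4201. For n = 4200 = 42 · 100, we can put exactly 42 objects in every box, avoiding 43 in any single one — so 4201 is tight.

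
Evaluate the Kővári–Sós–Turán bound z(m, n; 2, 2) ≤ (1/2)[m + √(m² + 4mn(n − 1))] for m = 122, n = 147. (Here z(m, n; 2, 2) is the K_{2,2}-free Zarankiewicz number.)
z(122, 147; 2, 2) ≤ (1/2)[122 + √(122² + 4·122·147·146)] = (1/2)[122 + √10488340] = 1680.2853

Kővári–Sós–Turán: let r_1, ..., r_122 be the row sums and z = Σ r_i the total number of 1s. Each pair of columns can share at most one row with both entries 1 (else a 2×2 all-ones block appears), so Σ_i C(r_i, 2) ≤ C(147, 2) = 10731. By convexity Σ_i C(r_i, 2) ≥ 122·C(z/122, 2) = z(z − 122)/(2·122), giving z² − 122z − 122·147·146 ≤ 0 and hence z ≤ (1/2)[122 + √(14884 + 4·2618364)] = (1/2)[122 + √10488340] ≈ (1/2)(122 + 3238.5707) = 1680.2853.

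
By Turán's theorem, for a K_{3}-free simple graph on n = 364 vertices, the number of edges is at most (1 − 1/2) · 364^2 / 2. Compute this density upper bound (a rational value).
Turán density bound = (1/2) · 364^2/2 = 33124

Turán's theorem: ex(n, K_{r+1}) is achieved by the complete r-partite Turán graph T(n, r) with parts as balanced as possible, and is at most (1 − 1/r) · n^2/2. For r = 2, n = 364: the density bound is (1/2) · 132496/2 = 33124. Since 2 ∣ 364, the Turán graph T(364, 2) has parts of equal size 182, and its edge count e(T(364, 2)) = 33124 attains the density bound exactly.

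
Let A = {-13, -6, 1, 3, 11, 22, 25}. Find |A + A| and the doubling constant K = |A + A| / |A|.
K = |A + A| / |A| = 26/7

Enumerate A + A = {a + b : a, b ∈ A}. With |A| = 7, there are |A|^2 = 49 ordered sum pairs; collecting distinct values, A + A = {-26, -19, -12, -10, -5, -3, -2, 2, 4, 5, 6, 9, 12, 14, 16, 19, 22, 23, 25, 26, 28, 33, 36, 44, 47, 50}, so |A + A| = 26. Thus K = 26/7. For comparison, the minimum possible |A + A| over all 7-element sets is 2·7 − 1 = 13 (so min K = 13/7), attained only by arithmetic progressions.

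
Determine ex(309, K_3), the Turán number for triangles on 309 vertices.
ex(309, K_3) = ⌊309^2/4⌋ = 23870

Mantel (1907): a triangle-free graph on n vertices has at most ⌊n^2/4⌋ edges, with equality for the complete bipartite graph K_{⌊n/2⌋, ⌈n/2⌉}. For n = 309: ⌊309^2/4⌋ = ⌊95481/4⌋ = 23870. The extremal graph is K_{154, 155}, which has 154·155 = 23870 edges.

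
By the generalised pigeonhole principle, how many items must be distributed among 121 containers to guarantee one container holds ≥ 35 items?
n = (35 − 1)·121 + 1 = 4115

By the generalised pigeonhole principle, to guarantee some box contains ≥ r objects we need more than (r − 1) · k objects total. Threshold: n = (r − 1) · k + 1. With r = 35 and k = 121: n = 34 · 121 + 1 = 4114 + 1 = 4115. For n = 4114 = 34 · 121, we can put exactly 34 objects in every box, avoiding 35 in any single one — so 4115 is tight.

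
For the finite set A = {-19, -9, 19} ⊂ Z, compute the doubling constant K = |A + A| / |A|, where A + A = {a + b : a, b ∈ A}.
K = |A + A| / |A| = 6/3 = 2

Enumerate A + A = {a + b : a, b ∈ A}. With |A| = 3, there are |A|^2 = 9 ordered sum pairs; collecting distinct values, A + A = {-38, -28, -18, 0, 10, 38}, so |A + A| = 6. Thus K = 6/3 = 2. For comparison, the minimum possible |A + A| over all 3-element sets is 2·3 − 1 = 5 (so min K = 5/3), attained only by arithmetic progressions.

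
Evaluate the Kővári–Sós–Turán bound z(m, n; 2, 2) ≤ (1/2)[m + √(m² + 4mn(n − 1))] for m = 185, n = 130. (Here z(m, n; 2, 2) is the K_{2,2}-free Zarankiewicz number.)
z(185, 130; 2, 2) ≤ (1/2)[185 + √(185² + 4·185·130·129)] = (1/2)[185 + √12444025] = 1856.3045

Kővári–Sós–Turán: let r_1, ..., r_185 be the row sums and z = Σ r_i the total number of 1s. Each pair of columns can share at most one row with both entries 1 (else a 2×2 all-ones block appears), so Σ_i C(r_i, 2) ≤ C(130, 2) = 8385. By convexity Σ_i C(r_i, 2) ≥ 185·C(z/185, 2) = z(z − 185)/(2·185), giving z² − 185z − 185·130·129 ≤ 0 and hence z ≤ (1/2)[185 + √(34225 + 4·3102450)] = (1/2)[185 + √12444025] ≈ (1/2)(185 + 3527.609) = 1856.3045.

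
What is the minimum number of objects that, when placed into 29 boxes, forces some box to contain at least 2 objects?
n = (2 − 1)·29 + 1 = 30

By the generalised pigeonhole principle, to guarantee some box contains ≥ r objects we need more than (r − 1) · k objects total. Threshold: n = (r − 1) · k + 1. With r = 2 and k = 29: n = 1 · 29 + 1 = 29 + 1 = 30. For n = 29 = 1 · 29, we can put exactly 1 objects in every box, avoiding 2 in any single one — so 30 is tight.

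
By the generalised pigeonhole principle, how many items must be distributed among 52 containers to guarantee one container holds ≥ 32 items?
n = (32 − 1)·52 + 1 = 1613

By the generalised pigeonhole principle, to guarantee some box contains ≥ r objects we need more than (r − 1) · k objects total. Threshold: n = (r − 1) · k + 1. With r = 32 and k = 52: n = 31 · 52 + 1 = 1612 + 1 = 1613. For n = 1612 = 31 · 52, we can put exactly 31 objects in every box, avoiding 32 in any single one — so 1613 is tight.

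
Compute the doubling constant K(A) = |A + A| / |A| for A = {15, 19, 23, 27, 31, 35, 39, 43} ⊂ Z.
K = |A + A| / |A| = 15/8

Enumerate A + A = {a + b : a, b ∈ A}. With |A| = 8, there are |A|^2 = 64 ordered sum pairs; collecting distinct values, A + A = {30, 34, 38, 42, 46, 50, 54, 58, 62, 66, 70, 74, 78, 82, 86}, so |A + A| = 15. Thus K = 15/8. Here |A + A| = 2|A| − 1 = 15, the minimum possible — so K = 15/8 is minimal, which holds iff A is an arithmetic progression.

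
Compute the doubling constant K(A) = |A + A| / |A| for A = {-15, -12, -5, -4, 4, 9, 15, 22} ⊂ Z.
K = |A + A| / |A| = 32/8 = 4

Enumerate A + A = {a + b : a, b ∈ A}. With |A| = 8, there are |A|^2 = 64 ordered sum pairs; collecting distinct values, A + A = {-30, -27, -24, -20, -19, -17, -16, -11, -10, -9, -8, -6, -3, -1, 0, 3, 4, 5, 7, 8, 10, 11, 13, 17, 18, 19, 24, 26, 30, 31, 37, 44}, so |A + A| = 32. Thus K = 32/8 = 4. For comparison, the minimum possible |A + A| over all 8-element sets is 2·8 − 1 = 15 (so min K = 15/8), attained only by arithmetic progressions.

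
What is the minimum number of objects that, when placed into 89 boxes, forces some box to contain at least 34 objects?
n = (34 − 1)·89 + 1 = 2938

By the generalised pigeonhole principle, to guarantee some box contains ≥ r objects we need more than (r − 1) · k objects total. Threshold: n = (r − 1) · k + 1. With r = 34 and k = 89: n = 33 · 89 + 1 = 2937 + 1 = 2938. For n = 2937 = 33 · 89, we can put exactly 33 objects in every box, avoiding 34 in any single one — so 2938 is tight.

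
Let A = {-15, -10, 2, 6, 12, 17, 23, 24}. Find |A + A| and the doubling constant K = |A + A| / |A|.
K = |A + A| / |A| = 32/8 = 4

Enumerate A + A = {a + b : a, b ∈ A}. With |A| = 8, there are |A|^2 = 64 ordered sum pairs; collecting distinct values, A + A = {-30, -25, -20, -13, -9, -8, -4, -3, 2, 4, 7, 8, 9, 12, 13, 14, 18, 19, 23, 24, 25, 26, 29, 30, 34, 35, 36, 40, 41, 46, 47, 48}, so |A + A| = 32. Thus K = 32/8 = 4. For comparison, the minimum possible |A + A| over all 8-element sets is 2·8 − 1 = 15 (so min K = 15/8), attained only by arithmetic progressions.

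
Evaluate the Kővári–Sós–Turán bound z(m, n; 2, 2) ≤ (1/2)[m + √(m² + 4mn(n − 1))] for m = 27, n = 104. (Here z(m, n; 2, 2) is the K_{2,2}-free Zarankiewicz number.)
z(27, 104; 2, 2) ≤ (1/2)[27 + √(27² + 4·27·104·103)] = (1/2)[27 + √1157625] = 551.4649

Kővári–Sós–Turán: let r_1, ..., r_27 be the row sums and z = Σ r_i the total number of 1s. Each pair of columns can share at most one row with both entries 1 (else a 2×2 all-ones block appears), so Σ_i C(r_i, 2) ≤ C(104, 2) = 5356. By convexity Σ_i C(r_i, 2) ≥ 27·C(z/27, 2) = z(z − 27)/(2·27), giving z² − 27z − 27·104·103 ≤ 0 and hence z ≤ (1/2)[27 + √(729 + 4·289224)] = (1/2)[27 + √1157625] ≈ (1/2)(27 + 1075.9298) = 551.4649.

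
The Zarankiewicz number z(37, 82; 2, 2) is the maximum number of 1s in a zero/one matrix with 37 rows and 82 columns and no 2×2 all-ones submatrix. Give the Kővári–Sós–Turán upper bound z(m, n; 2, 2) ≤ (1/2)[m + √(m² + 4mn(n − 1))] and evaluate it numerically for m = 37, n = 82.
z(37, 82; 2, 2) ≤ (1/2)[37 + √(37² + 4·37·82·81)] = (1/2)[37 + √984385] = 514.5809

Kővári–Sós–Turán: let r_1, ..., r_37 be the row sums and z = Σ r_i the total number of 1s. Each pair of columns can share at most one row with both entries 1 (else a 2×2 all-ones block appears), so Σ_i C(r_i, 2) ≤ C(82, 2) = 3321. By convexity Σ_i C(r_i, 2) ≥ 37·C(z/37, 2) = z(z − 37)/(2·37), giving z² − 37z − 37·82·81 ≤ 0 and hence z ≤ (1/2)[37 + √(1369 + 4·245754)] = (1/2)[37 + √984385] ≈ (1/2)(37 + 992.1618) = 514.5809.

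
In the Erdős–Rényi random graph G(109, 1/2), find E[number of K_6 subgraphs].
E[# K_6] = C(109, 6) · (1/2)^C(6, 2) = 2025023364 / 2^15 = 506255841/8192 ≈ 61798.808716

For each 6-subset S of vertices (there are C(109, 6) = 2025023364 such S), let X_S = 1 if S induces a K_6 (all C(6, 2) = 15 edges present). Then P(X_S = 1) = (1/2)^15 = 1/32768. By linearity of expectation, E[# K_6] = C(109, 6) · (1/2)^15 = 2025023364 / 32768 = 506255841/8192 ≈ 61798.808716.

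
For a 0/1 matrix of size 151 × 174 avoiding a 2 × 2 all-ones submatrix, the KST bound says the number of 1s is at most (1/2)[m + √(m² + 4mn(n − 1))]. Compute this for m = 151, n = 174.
z(151, 174; 2, 2) ≤ (1/2)[151 + √(151² + 4·151·174·173)] = (1/2)[151 + √18204409] = 2208.8313

Kővári–Sós–Turán: let r_1, ..., r_151 be the row sums and z = Σ r_i the total number of 1s. Each pair of columns can share at most one row with both entries 1 (else a 2×2 all-ones block appears), so Σ_i C(r_i, 2) ≤ C(174, 2) = 15051. By convexity Σ_i C(r_i, 2) ≥ 151·C(z/151, 2) = z(z − 151)/(2·151), giving z² − 151z − 151·174·173 ≤ 0 and hence z ≤ (1/2)[151 + √(22801 + 4·4545402)] = (1/2)[151 + √18204409] ≈ (1/2)(151 + 4266.6625) = 2208.8313.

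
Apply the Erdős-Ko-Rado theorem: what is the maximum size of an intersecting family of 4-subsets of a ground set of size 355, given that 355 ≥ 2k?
max |F| = C(354, 3) = 7331104

The Erdős-Ko-Rado theorem states: for n ≥ 2k, an intersecting family of k-subsets of an n-element set has size at most C(n − 1, k − 1), with equality for 'star' families {A ⊆ [n] : |A| = k, i ∈ A} (fix an element i). For n = 355, k = 4: C(354, 3) = 7331104.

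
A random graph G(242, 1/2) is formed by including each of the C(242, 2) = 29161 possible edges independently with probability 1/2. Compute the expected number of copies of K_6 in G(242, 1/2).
E[# K_6] = C(242, 6) · (1/2)^C(6, 2) = 262080288316 / 2^15 = 65520072079/8192 ≈ 7998055.673706

For each 6-subset S of vertices (there are C(242, 6) = 262080288316 such S), let X_S = 1 if S induces a K_6 (all C(6, 2) = 15 edges present). Then P(X_S = 1) = (1/2)^15 = 1/32768. By linearity of expectation, E[# K_6] = C(242, 6) · (1/2)^15 = 262080288316 / 32768 = 65520072079/8192 ≈ 7998055.673706.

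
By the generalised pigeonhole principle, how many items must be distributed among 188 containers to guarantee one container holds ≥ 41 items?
n = (41 − 1)·188 + 1 = 7521

By the generalised pigeonhole principle, to guarantee some box contains ≥ r objects we need more than (r − 1) · k objects total. Threshold: n = (r − 1) · k + 1. With r = 41 and k = 188: n = 40 · 188 + 1 = 7520 + 1 = 7521. For n = 7520 = 40 · 188, we can put exactly 40 objects in every box, avoiding 41 in any single one — so 7521 is tight.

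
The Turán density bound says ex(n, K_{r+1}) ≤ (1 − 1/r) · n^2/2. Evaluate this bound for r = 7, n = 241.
Turán density bound = (6/7) · 241^2/2 = 174243/7 ≈ 24891.8571

Turán's theorem: ex(n, K_{r+1}) is achieved by the complete r-partite Turán graph T(n, r) with parts as balanced as possible, and is at most (1 − 1/r) · n^2/2. For r = 7, n = 241: the density bound is (6/7) · 58081/2 = 174243/7 ≈ 24891.8571. The integer-valued extremum is e(T(241, 7)) = 24891, which is strictly less than the density bound 174243/7 since 7 ∤ 241 (the parts of T(241, 7) cannot all be equal).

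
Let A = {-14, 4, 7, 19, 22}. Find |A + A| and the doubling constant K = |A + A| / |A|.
K = |A + A| / |A| = 13/5

Enumerate A + A = {a + b : a, b ∈ A}. With |A| = 5, there are |A|^2 = 25 ordered sum pairs; collecting distinct values, A + A = {-28, -10, -7, 5, 8, 11, 14, 23, 26, 29, 38, 41, 44}, so |A + A| = 13. Thus K = 13/5. For comparison, the minimum possible |A + A| over all 5-element sets is 2·5 − 1 = 9 (so min K = 9/5), attained only by arithmetic progressions.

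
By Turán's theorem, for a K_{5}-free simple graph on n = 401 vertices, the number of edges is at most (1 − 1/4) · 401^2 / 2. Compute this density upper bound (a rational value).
Turán density bound = (3/4) · 401^2/2 = 482403/8 ≈ 60300.375

Turán's theorem: ex(n, K_{r+1}) is achieved by the complete r-partite Turán graph T(n, r) with parts as balanced as possible, and is at most (1 − 1/r) · n^2/2. For r = 4, n = 401: the density bound is (3/4) · 160801/2 = 482403/8 ≈ 60300.375. The integer-valued extremum is e(T(401, 4)) = 60300, which is strictly less than the density bound 482403/8 since 4 ∤ 401 (the parts of T(401, 4) cannot all be equal).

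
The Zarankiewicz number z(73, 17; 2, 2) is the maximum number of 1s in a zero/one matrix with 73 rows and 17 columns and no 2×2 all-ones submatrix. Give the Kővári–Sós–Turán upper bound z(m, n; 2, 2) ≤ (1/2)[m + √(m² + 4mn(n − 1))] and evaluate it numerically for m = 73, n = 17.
z(73, 17; 2, 2) ≤ (1/2)[73 + √(73² + 4·73·17·16)] = (1/2)[73 + √84753] = 182.0618

Kővári–Sós–Turán: let r_1, ..., r_73 be the row sums and z = Σ r_i the total number of 1s. Each pair of columns can share at most one row with both entries 1 (else a 2×2 all-ones block appears), so Σ_i C(r_i, 2) ≤ C(17, 2) = 136. By convexity Σ_i C(r_i, 2) ≥ 73·C(z/73, 2) = z(z − 73)/(2·73), giving z² − 73z − 73·17·16 ≤ 0 and hence z ≤ (1/2)[73 + √(5329 + 4·19856)] = (1/2)[73 + √84753] ≈ (1/2)(73 + 291.1237) = 182.0618.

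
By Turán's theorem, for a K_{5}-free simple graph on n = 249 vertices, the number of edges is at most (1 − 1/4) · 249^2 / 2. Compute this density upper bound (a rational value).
Turán density bound = (3/4) · 249^2/2 = 186003/8 ≈ 23250.375

Turán's theorem: ex(n, K_{r+1}) is achieved by the complete r-partite Turán graph T(n, r) with parts as balanced as possible, and is at most (1 − 1/r) · n^2/2. For r = 4, n = 249: the density bound is (3/4) · 62001/2 = 186003/8 ≈ 23250.375. The integer-valued extremum is e(T(249, 4)) = 23250, which is strictly less than the density bound 186003/8 since 4 ∤ 249 (the parts of T(249, 4) cannot all be equal).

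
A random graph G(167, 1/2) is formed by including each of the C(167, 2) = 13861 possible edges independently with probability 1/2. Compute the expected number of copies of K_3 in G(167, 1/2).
E[# K_3] = C(167, 3) · (1/2)^C(3, 2) = 762355 / 2^3 = 95294.375

For each 3-subset S of vertices (there are C(167, 3) = 762355 such S), let X_S = 1 if S induces a K_3 (all C(3, 2) = 3 edges present). Then P(X_S = 1) = (1/2)^3 = 1/8. By linearity of expectation, E[# K_3] = C(167, 3) · (1/2)^3 = 762355 / 8 = 95294.375.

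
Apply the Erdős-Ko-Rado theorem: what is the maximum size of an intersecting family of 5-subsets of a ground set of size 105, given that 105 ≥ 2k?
max |F| = C(104, 4) = 4598126

The Erdős-Ko-Rado theorem states: for n ≥ 2k, an intersecting family of k-subsets of an n-element set has size at most C(n − 1, k − 1), with equality for 'star' families {A ⊆ [n] : |A| = k, i ∈ A} (fix an element i). For n = 105, k = 5: C(104, 4) = 4598126.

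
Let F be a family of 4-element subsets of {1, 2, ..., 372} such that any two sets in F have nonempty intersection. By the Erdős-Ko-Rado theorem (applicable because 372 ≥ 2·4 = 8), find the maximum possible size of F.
max |F| = C(371, 3) = 8442105

The Erdős-Ko-Rado theorem states: for n ≥ 2k, an intersecting family of k-subsets of an n-element set has size at most C(n − 1, k − 1), with equality for 'star' families {A ⊆ [n] : |A| = k, i ∈ A} (fix an element i). For n = 372, k = 4: C(371, 3) = 8442105.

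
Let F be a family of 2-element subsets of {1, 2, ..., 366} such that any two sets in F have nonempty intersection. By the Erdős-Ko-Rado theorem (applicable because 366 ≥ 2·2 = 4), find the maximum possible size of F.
max |F| = C(365, 1) = 365

The Erdős-Ko-Rado theorem states: for n ≥ 2k, an intersecting family of k-subsets of an n-element set has size at most C(n − 1, k − 1), with equality for 'star' families {A ⊆ [n] : |A| = k, i ∈ A} (fix an element i). For n = 366, k = 2: C(365, 1) = 365.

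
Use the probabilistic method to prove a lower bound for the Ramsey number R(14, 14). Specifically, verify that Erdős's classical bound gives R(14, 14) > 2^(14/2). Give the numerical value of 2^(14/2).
2^(14/2) = 128; so R(14, 14) > 128

Colour each edge of K_n uniformly at random with red/blue. The expected number of monochromatic K_14 is C(n, 14) · 2 · 2^(−C(14,2)). If C(n, 14) · 2^(1 − C(14,2)) < 1, then with positive probability no monochromatic K_14 exists, so R(14, 14) > n. The standard estimate C(n, 14) ≤ n^14/14! shows this inequality holds whenever n ≤ 2^(14/2) (since 14! · 2^(C(14,2) − 1) > 2^(14^2/2) ≥ n^14). Hence R(14, 14) > 2^(14/2) = 128.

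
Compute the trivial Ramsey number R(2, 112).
R(2, 112) = 112

R(2, k) = k for all k ≥ 2: in a 2-colouring of K_k, either some edge is red (a red K_2) or all edges are blue (a blue K_k). And K_{111} coloured all-blue has no blue K_112, so R(2, 112) > 111. Hence R(2, 112) = 112.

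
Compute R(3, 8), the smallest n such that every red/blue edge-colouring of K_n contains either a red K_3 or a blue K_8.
R(3, 8) = 28

Lower bound: an explicit 2-colouring of K_{27} (typically a Paley-type or other structured construction) avoids a red K_3 and a blue K_8, showing R(3, 8) > 27.
Upper bound: the simple Erdős–Szekeres recurrence only gives R(3, 8) ≤ 31; the tight bound R(3, 8) ≤ 28 requires a sharper case analysis (or computer search) of 2-colourings of K_{28}.
Hence R(3, 8) = 28.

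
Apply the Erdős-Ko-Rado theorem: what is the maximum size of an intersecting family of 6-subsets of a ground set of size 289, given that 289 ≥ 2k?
max |F| = C(288, 5) = 15944920992

The Erdős-Ko-Rado theorem states: for n ≥ 2k, an intersecting family of k-subsets of an n-element set has size at most C(n − 1, k − 1), with equality for 'star' families {A ⊆ [n] : |A| = k, i ∈ A} (fix an element i). For n = 289, k = 6: C(288, 5) = 15944920992.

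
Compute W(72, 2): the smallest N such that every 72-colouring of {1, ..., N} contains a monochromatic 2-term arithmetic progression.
W(72, 2) = 72 + 1 = 73

A 2-term AP is any pair of integers, so a monochromatic 2-AP exists iff some colour is used at least twice. With 72 colours, the colouring i ↦ i on {1, ..., 72} uses each colour once, avoiding any monochromatic pair, so W(72, 2) > 72. For {1, ..., 73}, pigeonhole forces two integers of the same colour, which form a monochromatic 2-AP. Hence W(72, 2) = 73.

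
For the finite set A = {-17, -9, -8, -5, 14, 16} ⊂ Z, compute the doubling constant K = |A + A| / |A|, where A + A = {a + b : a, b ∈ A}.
K = |A + A| / |A| = 21/6 = 7/2

Enumerate A + A = {a + b : a, b ∈ A}. With |A| = 6, there are |A|^2 = 36 ordered sum pairs; collecting distinct values, A + A = {-34, -26, -25, -22, -18, -17, -16, -14, -13, -10, -3, -1, 5, 6, 7, 8, 9, 11, 28, 30, 32}, so |A + A| = 21. Thus K = 21/6 = 7/2. For comparison, the minimum possible |A + A| over all 6-element sets is 2·6 − 1 = 11 (so min K = 11/6), attained only by arithmetic progressions.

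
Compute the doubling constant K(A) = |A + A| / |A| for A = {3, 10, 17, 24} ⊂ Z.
K = |A + A| / |A| = 7/4

Enumerate A + A = {a + b : a, b ∈ A}. With |A| = 4, there are |A|^2 = 16 ordered sum pairs; collecting distinct values, A + A = {6, 13, 20, 27, 34, 41, 48}, so |A + A| = 7. Thus K = 7/4. Here |A + A| = 2|A| − 1 = 7, the minimum possible — so K = 7/4 is minimal, which holds iff A is an arithmetic progression.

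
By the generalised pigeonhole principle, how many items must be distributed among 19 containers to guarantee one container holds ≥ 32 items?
n = (32 − 1)·19 + 1 = 590

By the generalised pigeonhole principle, to guarantee some box contains ≥ r objects we need more than (r − 1) · k objects total. Threshold: n = (r − 1) · k + 1. With r = 32 and k = 19: n = 31 · 19 + 1 = 589 + 1 = 590. For n = 589 = 31 · 19, we can put exactly 31 objects in every box, avoiding 32 in any single one — so 590 is tight.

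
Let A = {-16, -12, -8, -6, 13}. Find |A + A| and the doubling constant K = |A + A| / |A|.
K = |A + A| / |A| = 14/5

Enumerate A + A = {a + b : a, b ∈ A}. With |A| = 5, there are |A|^2 = 25 ordered sum pairs; collecting distinct values, A + A = {-32, -28, -24, -22, -20, -18, -16, -14, -12, -3, 1, 5, 7, 26}, so |A + A| = 14. Thus K = 14/5. For comparison, the minimum possible |A + A| over all 5-element sets is 2·5 − 1 = 9 (so min K = 9/5), attained only by arithmetic progressions.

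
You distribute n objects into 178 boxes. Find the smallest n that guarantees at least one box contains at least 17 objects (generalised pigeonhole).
n = (17 − 1)·178 + 1 = 2849

By the generalised pigeonhole principle, to guarantee some box contains ≥ r objects we need more than (r − 1) · k objects total. Threshold: n = (r − 1) · k + 1. With r = 17 and k = 178: n = 16 · 178 + 1 = 2848 + 1 = 2849. For n = 2848 = 16 · 178, we can put exactly 16 objects in every box, avoiding 17 in any single one — so 2849 is tight.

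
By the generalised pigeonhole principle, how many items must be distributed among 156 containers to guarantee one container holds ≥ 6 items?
n = (6 − 1)·156 + 1 = 781

By the generalised pigeonhole principle, to guarantee some box contains ≥ r objects we need more than (r − 1) · k objects total. Threshold: n = (r − 1) · k + 1. With r = 6 and k = 156: n = 5 · 156 + 1 = 780 + 1 = 781. For n = 780 = 5 · 156, we can put exactly 5 objects in every box, avoiding 6 in any single one — so 781 is tight.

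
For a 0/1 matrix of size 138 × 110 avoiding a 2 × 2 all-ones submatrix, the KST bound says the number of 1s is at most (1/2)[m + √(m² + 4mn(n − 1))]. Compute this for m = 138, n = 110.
z(138, 110; 2, 2) ≤ (1/2)[138 + √(138² + 4·138·110·109)] = (1/2)[138 + √6637524] = 1357.1696

Kővári–Sós–Turán: let r_1, ..., r_138 be the row sums and z = Σ r_i the total number of 1s. Each pair of columns can share at most one row with both entries 1 (else a 2×2 all-ones block appears), so Σ_i C(r_i, 2) ≤ C(110, 2) = 5995. By convexity Σ_i C(r_i, 2) ≥ 138·C(z/138, 2) = z(z − 138)/(2·138), giving z² − 138z − 138·110·109 ≤ 0 and hence z ≤ (1/2)[138 + √(19044 + 4·1654620)] = (1/2)[138 + √6637524] ≈ (1/2)(138 + 2576.3393) = 1357.1696.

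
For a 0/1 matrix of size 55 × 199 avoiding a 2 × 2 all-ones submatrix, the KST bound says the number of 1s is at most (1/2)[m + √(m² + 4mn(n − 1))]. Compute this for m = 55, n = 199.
z(55, 199; 2, 2) ≤ (1/2)[55 + √(55² + 4·55·199·198)] = (1/2)[55 + √8671465] = 1499.8676

Kővári–Sós–Turán: let r_1, ..., r_55 be the row sums and z = Σ r_i the total number of 1s. Each pair of columns can share at most one row with both entries 1 (else a 2×2 all-ones block appears), so Σ_i C(r_i, 2) ≤ C(199, 2) = 19701. By convexity Σ_i C(r_i, 2) ≥ 55·C(z/55, 2) = z(z − 55)/(2·55), giving z² − 55z − 55·199·198 ≤ 0 and hence z ≤ (1/2)[55 + √(3025 + 4·2167110)] = (1/2)[55 + √8671465] ≈ (1/2)(55 + 2944.7351) = 1499.8676.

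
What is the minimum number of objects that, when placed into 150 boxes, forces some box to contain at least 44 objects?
n = (44 − 1)·150 + 1 = 6451

By the generalised pigeonhole principle, to guarantee some box contains ≥ r objects we need more than (r − 1) · k objects total. Threshold: n = (r − 1) · k + 1. With r = 44 and k = 150: n = 43 · 150 + 1 = 6450 + 1 = 6451. For n = 6450 = 43 · 150, we can put exactly 43 objects in every box, avoiding 44 in any single one — so 6451 is tight.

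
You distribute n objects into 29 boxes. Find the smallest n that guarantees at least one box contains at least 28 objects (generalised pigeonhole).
n = (28 − 1)·29 + 1 = 784

By the generalised pigeonhole principle, to guarantee some box contains ≥ r objects we need more than (r − 1) · k objects total. Threshold: n = (r − 1) · k + 1. With r = 28 and k = 29: n = 27 · 29 + 1 = 783 + 1 = 784. For n = 783 = 27 · 29, we can put exactly 27 objects in every box, avoiding 28 in any single one — so 784 is tight.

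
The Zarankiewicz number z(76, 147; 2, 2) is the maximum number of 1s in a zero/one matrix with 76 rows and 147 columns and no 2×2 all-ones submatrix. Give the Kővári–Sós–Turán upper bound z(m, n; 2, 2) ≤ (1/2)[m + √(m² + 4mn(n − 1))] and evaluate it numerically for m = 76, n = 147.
z(76, 147; 2, 2) ≤ (1/2)[76 + √(76² + 4·76·147·146)] = (1/2)[76 + √6530224] = 1315.7151

Kővári–Sós–Turán: let r_1, ..., r_76 be the row sums and z = Σ r_i the total number of 1s. Each pair of columns can share at most one row with both entries 1 (else a 2×2 all-ones block appears), so Σ_i C(r_i, 2) ≤ C(147, 2) = 10731. By convexity Σ_i C(r_i, 2) ≥ 76·C(z/76, 2) = z(z − 76)/(2·76), giving z² − 76z − 76·147·146 ≤ 0 and hence z ≤ (1/2)[76 + √(5776 + 4·1631112)] = (1/2)[76 + √6530224] ≈ (1/2)(76 + 2555.4303) = 1315.7151.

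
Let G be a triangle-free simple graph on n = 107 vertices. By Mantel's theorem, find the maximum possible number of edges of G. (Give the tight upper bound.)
ex(107, K_3) = ⌊107^2/4⌋ = 2862

Mantel (1907): a triangle-free graph on n vertices has at most ⌊n^2/4⌋ edges, with equality for the complete bipartite graph K_{⌊n/2⌋, ⌈n/2⌉}. For n = 107: ⌊107^2/4⌋ = ⌊11449/4⌋ = 2862. The extremal graph is K_{53, 54}, which has 53·54 = 2862 edges.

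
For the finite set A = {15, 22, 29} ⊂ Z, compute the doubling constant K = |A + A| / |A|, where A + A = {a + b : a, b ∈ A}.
K = |A + A| / |A| = 5/3

Enumerate A + A = {a + b : a, b ∈ A}. With |A| = 3, there are |A|^2 = 9 ordered sum pairs; collecting distinct values, A + A = {30, 37, 44, 51, 58}, so |A + A| = 5. Thus K = 5/3. Here |A + A| = 2|A| − 1 = 5, the minimum possible — so K = 5/3 is minimal, which holds iff A is an arithmetic progression.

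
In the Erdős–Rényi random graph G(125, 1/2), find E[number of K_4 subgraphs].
E[# K_4] = C(125, 4) · (1/2)^C(4, 2) = 9691375 / 2^6 = 151427.734375

For each 4-subset S of vertices (there are C(125, 4) = 9691375 such S), let X_S = 1 if S induces a K_4 (all C(4, 2) = 6 edges present). Then P(X_S = 1) = (1/2)^6 = 1/64. By linearity of expectation, E[# K_4] = C(125, 4) · (1/2)^6 = 9691375 / 64 = 151427.734375.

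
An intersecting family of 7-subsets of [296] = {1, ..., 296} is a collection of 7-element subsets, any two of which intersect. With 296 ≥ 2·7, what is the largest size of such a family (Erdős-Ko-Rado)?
max |F| = C(295, 6) = 869717699935

The Erdős-Ko-Rado theorem states: for n ≥ 2k, an intersecting family of k-subsets of an n-element set has size at most C(n − 1, k − 1), with equality for 'star' families {A ⊆ [n] : |A| = k, i ∈ A} (fix an element i). For n = 296, k = 7: C(295, 6) = 869717699935.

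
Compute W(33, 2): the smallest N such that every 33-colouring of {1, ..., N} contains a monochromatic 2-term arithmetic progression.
W(33, 2) = 33 + 1 = 34

A 2-term AP is any pair of integers, so a monochromatic 2-AP exists iff some colour is used at least twice. With 33 colours, the colouring i ↦ i on {1, ..., 33} uses each colour once, avoiding any monochromatic pair, so W(33, 2) > 33. For {1, ..., 34}, pigeonhole forces two integers of the same colour, which form a monochromatic 2-AP. Hence W(33, 2) = 34.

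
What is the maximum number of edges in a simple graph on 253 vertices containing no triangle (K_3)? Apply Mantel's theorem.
ex(253, K_3) = ⌊253^2/4⌋ = 16002

Mantel (1907): a triangle-free graph on n vertices has at most ⌊n^2/4⌋ edges, with equality for the complete bipartite graph K_{⌊n/2⌋, ⌈n/2⌉}. For n = 253: ⌊253^2/4⌋ = ⌊64009/4⌋ = 16002. The extremal graph is K_{126, 127}, which has 126·127 = 16002 edges.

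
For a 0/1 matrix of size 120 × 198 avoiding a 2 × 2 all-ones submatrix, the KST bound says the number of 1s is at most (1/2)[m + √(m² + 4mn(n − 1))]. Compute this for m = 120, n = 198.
z(120, 198; 2, 2) ≤ (1/2)[120 + √(120² + 4·120·198·197)] = (1/2)[120 + √18737280] = 2224.329

Kővári–Sós–Turán: let r_1, ..., r_120 be the row sums and z = Σ r_i the total number of 1s. Each pair of columns can share at most one row with both entries 1 (else a 2×2 all-ones block appears), so Σ_i C(r_i, 2) ≤ C(198, 2) = 19503. By convexity Σ_i C(r_i, 2) ≥ 120·C(z/120, 2) = z(z − 120)/(2·120), giving z² − 120z − 120·198·197 ≤ 0 and hence z ≤ (1/2)[120 + √(14400 + 4·4680720)] = (1/2)[120 + √18737280] ≈ (1/2)(120 + 4328.658) = 2224.329.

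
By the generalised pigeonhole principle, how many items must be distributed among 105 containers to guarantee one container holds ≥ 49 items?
n = (49 − 1)·105 + 1 = 5041

By the generalised pigeonhole principle, to guarantee some box contains ≥ r objects we need more than (r − 1) · k objects total. Threshold: n = (r − 1) · k + 1. With r = 49 and k = 105: n = 48 · 105 + 1 = 5040 + 1 = 5041. For n = 5040 = 48 · 105, we can put exactly 48 objects in every box, avoiding 49 in any single one — so 5041 is tight.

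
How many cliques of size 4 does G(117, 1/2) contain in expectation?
E[# K_4] = C(117, 4) · (1/2)^C(4, 2) = 7413705 / 2^6 = 115839.140625

For each 4-subset S of vertices (there are C(117, 4) = 7413705 such S), let X_S = 1 if S induces a K_4 (all C(4, 2) = 6 edges present). Then P(X_S = 1) = (1/2)^6 = 1/64. By linearity of expectation, E[# K_4] = C(117, 4) · (1/2)^6 = 7413705 / 64 = 115839.140625.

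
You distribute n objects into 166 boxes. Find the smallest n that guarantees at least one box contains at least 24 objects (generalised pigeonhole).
n = (24 − 1)·166 + 1 = 3819

By the generalised pigeonhole principle, to guarantee some box contains ≥ r objects we need more than (r − 1) · k objects total. Threshold: n = (r − 1) · k + 1. With r = 24 and k = 166: n = 23 · 166 + 1 = 3818 + 1 = 3819. For n = 3818 = 23 · 166, we can put exactly 23 objects in every box, avoiding 24 in any single one — so 3819 is tight.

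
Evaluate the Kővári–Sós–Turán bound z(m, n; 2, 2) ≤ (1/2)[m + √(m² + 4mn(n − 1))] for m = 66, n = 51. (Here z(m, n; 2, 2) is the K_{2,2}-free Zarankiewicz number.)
z(66, 51; 2, 2) ≤ (1/2)[66 + √(66² + 4·66·51·50)] = (1/2)[66 + √677556] = 444.5689

Kővári–Sós–Turán: let r_1, ..., r_66 be the row sums and z = Σ r_i the total number of 1s. Each pair of columns can share at most one row with both entries 1 (else a 2×2 all-ones block appears), so Σ_i C(r_i, 2) ≤ C(51, 2) = 1275. By convexity Σ_i C(r_i, 2) ≥ 66·C(z/66, 2) = z(z − 66)/(2·66), giving z² − 66z − 66·51·50 ≤ 0 and hence z ≤ (1/2)[66 + √(4356 + 4·168300)] = (1/2)[66 + √677556] ≈ (1/2)(66 + 823.1379) = 444.5689.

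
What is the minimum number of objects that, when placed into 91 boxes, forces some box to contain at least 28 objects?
n = (28 − 1)·91 + 1 = 2458

By the generalised pigeonhole principle, to guarantee some box contains ≥ r objects we need more than (r − 1) · k objects total. Threshold: n = (r − 1) · k + 1. With r = 28 and k = 91: n = 27 · 91 + 1 = 2457 + 1 = 2458. For n = 2457 = 27 · 91, we can put exactly 27 objects in every box, avoiding 28 in any single one — so 2458 is tight.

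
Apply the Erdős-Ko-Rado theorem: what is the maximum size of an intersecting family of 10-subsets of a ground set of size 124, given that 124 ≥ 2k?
max |F| = C(123, 9) = 13159493855365

The Erdős-Ko-Rado theorem states: for n ≥ 2k, an intersecting family of k-subsets of an n-element set has size at most C(n − 1, k − 1), with equality for 'star' families {A ⊆ [n] : |A| = k, i ∈ A} (fix an element i). For n = 124, k = 10: C(123, 9) = 13159493855365.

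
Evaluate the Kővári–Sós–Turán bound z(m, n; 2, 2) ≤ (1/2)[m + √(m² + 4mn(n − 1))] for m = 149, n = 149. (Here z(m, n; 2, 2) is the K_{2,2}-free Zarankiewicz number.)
z(149, 149; 2, 2) ≤ (1/2)[149 + √(149² + 4·149·149·148)] = (1/2)[149 + √13165193] = 1888.6936

Kővári–Sós–Turán: let r_1, ..., r_149 be the row sums and z = Σ r_i the total number of 1s. Each pair of columns can share at most one row with both entries 1 (else a 2×2 all-ones block appears), so Σ_i C(r_i, 2) ≤ C(149, 2) = 11026. By convexity Σ_i C(r_i, 2) ≥ 149·C(z/149, 2) = z(z − 149)/(2·149), giving z² − 149z − 149·149·148 ≤ 0 and hence z ≤ (1/2)[149 + √(22201 + 4·3285748)] = (1/2)[149 + √13165193] ≈ (1/2)(149 + 3628.3871) = 1888.6936.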